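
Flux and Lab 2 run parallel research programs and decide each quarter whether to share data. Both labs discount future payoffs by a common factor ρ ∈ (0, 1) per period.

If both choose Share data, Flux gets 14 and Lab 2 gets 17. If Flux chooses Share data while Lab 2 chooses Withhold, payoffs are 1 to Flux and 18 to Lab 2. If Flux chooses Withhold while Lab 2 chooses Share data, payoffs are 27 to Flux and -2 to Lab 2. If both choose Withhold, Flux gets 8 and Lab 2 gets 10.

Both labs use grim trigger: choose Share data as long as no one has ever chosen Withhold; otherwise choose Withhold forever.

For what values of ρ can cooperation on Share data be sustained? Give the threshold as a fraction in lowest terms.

Flux's threshold: (27−14)/(27−8) = 13/19.
Lab 2's threshold: (18−17)/(18−10) = 1/8.
13/19 > 1/8, so Flux binds and ρ* = 13/19.

13/19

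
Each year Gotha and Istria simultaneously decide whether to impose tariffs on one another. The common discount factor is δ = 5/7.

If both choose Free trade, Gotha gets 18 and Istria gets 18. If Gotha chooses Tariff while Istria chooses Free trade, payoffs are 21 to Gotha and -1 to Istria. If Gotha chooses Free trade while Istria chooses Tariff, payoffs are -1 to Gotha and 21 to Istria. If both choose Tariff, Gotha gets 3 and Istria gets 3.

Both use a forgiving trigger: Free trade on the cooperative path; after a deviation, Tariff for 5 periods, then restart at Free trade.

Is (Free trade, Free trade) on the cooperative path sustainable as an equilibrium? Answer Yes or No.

A one-shot deviation gives 21 now, then 3 for 5 periods, then back to 18.
Gain from deviating: (21−18) today; loss: (18−3) in each of the next 5 periods.
No-deviation condition: (18−3)(δ+…+δ^5) ≥ 21−18, i.e. δ+…+δ^5 ≥ 1/5.
At δ = 5/7: δ+…+δ^5 = 2.0352 ≥ 0.2000.
So cooperation is sustainable.

Yes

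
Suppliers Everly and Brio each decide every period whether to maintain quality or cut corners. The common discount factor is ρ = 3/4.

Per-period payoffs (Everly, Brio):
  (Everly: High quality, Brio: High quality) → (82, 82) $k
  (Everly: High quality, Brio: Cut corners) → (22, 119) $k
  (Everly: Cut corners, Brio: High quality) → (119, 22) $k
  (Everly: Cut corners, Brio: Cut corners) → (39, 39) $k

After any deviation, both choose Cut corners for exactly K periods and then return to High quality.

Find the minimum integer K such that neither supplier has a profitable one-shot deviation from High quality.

2

Need Σ_{k=1}^{K} ρ^k ≥ (119−82)/(82−39) = 0.8605 at ρ = 3/4.
At K = 1 the sum is 0.7500 < 0.8605; at K = 2 it is 1.3125 ≥ 0.8605.
So the minimum punishment length is K = 2.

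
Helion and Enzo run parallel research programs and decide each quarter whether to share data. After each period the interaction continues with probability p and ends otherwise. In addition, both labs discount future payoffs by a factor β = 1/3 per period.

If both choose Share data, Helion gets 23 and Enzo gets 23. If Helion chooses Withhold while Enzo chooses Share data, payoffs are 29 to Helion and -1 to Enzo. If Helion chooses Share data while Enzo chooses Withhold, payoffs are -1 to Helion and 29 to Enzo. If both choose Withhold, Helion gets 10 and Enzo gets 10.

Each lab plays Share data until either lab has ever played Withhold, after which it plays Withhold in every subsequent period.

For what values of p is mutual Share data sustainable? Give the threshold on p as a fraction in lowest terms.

With continuation probability p and discount β, the effective per-period discount factor is βp.
Grim-trigger IC: βp ≥ (29−23)/(29−10) = 6/19.
So p ≥ (6/19)/(1/3) = 18/19.

18/19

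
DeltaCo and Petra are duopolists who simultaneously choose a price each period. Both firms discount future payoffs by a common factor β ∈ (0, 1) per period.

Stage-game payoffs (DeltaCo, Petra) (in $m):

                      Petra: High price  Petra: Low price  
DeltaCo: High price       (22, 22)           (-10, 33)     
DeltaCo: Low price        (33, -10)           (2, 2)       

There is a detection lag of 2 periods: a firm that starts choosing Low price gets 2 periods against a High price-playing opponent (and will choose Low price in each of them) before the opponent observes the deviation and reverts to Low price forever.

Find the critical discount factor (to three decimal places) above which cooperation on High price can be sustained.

0.596

A deviator earns 33 for 2 periods, then 2 forever; cooperating earns 22 forever. Multiplying the IC by (1−β):
22 ≥ 33(1−β^2) + 2β^2, so 31·β^2 ≥ 11 and β^2 ≥ 11/31.
β ≥ (11/31)^(1/2) ≈ 0.596.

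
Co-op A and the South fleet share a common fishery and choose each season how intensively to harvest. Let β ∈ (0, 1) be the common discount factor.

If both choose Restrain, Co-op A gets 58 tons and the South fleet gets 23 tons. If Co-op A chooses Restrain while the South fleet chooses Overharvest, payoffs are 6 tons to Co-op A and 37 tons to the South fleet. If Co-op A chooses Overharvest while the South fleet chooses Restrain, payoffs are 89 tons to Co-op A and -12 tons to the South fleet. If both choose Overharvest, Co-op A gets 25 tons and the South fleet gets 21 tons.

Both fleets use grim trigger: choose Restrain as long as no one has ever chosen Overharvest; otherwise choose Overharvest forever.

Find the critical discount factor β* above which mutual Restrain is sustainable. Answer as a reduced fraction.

7/8

Co-op A: cooperation gives 58 each period; deviation gives 89 once then 25 forever.
  58/(1−β) ≥ 89 + 25β/(1−β) ⇒ β ≥ 31/64.
the South fleet: cooperation gives 23 each period; deviation gives 37 once then 21 forever.
  β ≥ 14/16 = 7/8.
Both must hold, so the binding constraint is the South fleet's: β ≥ 7/8.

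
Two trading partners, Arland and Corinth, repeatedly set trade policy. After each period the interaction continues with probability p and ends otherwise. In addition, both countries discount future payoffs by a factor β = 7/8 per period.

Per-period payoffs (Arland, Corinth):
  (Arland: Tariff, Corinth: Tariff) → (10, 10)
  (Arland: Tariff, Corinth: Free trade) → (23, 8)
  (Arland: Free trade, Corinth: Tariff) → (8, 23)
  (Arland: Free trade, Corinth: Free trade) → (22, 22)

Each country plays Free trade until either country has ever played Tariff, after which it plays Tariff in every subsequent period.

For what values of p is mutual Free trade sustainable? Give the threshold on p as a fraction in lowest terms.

Expected continuation weight on next period's payoff is β·p = 7/8·p, which plays the role of the discount factor.
Cooperation requires 7/8·p ≥ (23−22)/(23−10) = 1/13, hence p ≥ 8/91.

8/91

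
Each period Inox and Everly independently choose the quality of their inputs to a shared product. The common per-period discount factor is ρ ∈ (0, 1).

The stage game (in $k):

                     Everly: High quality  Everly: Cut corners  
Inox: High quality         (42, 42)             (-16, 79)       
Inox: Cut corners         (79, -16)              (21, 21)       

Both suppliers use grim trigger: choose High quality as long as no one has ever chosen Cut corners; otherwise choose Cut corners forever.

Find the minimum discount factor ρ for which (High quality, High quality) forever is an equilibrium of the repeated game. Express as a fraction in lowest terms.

One-period gain from deviating is 79 − 42 = 37. The loss is 42 − 21 = 21 in every subsequent period, with present value 21·ρ/(1−ρ).
Deviation is unprofitable when 21·ρ/(1−ρ) ≥ 37, i.e. ρ/(1−ρ) ≥ 37/21.
Equivalently ρ ≥ 37/(37+21) = 37/58.

37/58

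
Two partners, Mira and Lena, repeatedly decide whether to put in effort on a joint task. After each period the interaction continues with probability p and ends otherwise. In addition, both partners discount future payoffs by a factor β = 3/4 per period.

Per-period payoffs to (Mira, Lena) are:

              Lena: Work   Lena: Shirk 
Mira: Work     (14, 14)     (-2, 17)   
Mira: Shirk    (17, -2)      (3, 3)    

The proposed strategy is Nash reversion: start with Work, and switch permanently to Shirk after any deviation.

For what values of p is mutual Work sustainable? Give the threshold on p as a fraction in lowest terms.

2/7

Expected continuation weight on next period's payoff is β·p = 3/4·p, which plays the role of the discount factor.
Cooperation requires 3/4·p ≥ (17−14)/(17−3) = 3/14, hence p ≥ 2/7.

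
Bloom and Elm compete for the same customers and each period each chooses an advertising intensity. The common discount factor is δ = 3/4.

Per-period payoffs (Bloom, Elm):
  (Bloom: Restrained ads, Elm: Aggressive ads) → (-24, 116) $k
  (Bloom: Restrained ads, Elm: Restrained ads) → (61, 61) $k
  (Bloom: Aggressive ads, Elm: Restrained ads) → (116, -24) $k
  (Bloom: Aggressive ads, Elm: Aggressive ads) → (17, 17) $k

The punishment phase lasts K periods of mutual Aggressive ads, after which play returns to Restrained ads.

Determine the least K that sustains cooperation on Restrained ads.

IC: δ(1−δ^K)/(1−δ) ≥ (116−61)/(61−17) = 5/4.
With δ = 3/4: need 1 − δ^K ≥ 5/4·(1−3/4)/(3/4), i.e. δ^K ≤ 0.5833.
Since (3/4)^1 = 0.7500 and (3/4)^2 = 0.5625, the smallest such K is 2.

2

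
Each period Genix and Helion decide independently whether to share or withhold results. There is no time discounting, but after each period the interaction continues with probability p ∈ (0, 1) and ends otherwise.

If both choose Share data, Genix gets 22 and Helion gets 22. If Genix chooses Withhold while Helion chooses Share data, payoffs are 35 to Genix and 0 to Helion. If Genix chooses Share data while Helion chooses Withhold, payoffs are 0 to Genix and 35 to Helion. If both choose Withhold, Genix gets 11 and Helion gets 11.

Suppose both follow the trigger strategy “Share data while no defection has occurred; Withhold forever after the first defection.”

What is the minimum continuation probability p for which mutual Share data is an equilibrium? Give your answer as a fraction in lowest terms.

With no time discounting, the continuation probability p plays the role of the discount factor.
Grim-trigger IC: 22/(1−p) ≥ 35 + 11p/(1−p) ⇒ p ≥ (35−22)/(35−11) = 13/24.

13/24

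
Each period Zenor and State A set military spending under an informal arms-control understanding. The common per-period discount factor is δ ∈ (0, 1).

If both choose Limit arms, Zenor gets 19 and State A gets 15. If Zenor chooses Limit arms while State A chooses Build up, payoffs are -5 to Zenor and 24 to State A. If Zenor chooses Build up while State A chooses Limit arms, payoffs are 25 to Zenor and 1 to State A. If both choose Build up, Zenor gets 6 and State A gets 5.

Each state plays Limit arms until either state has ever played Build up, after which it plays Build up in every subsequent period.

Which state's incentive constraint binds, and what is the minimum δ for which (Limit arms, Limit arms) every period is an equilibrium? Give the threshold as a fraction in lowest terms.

State A; δ ≥ 9/19

Zenor's threshold: (25−19)/(25−6) = 6/19.
State A's threshold: (24−15)/(24−5) = 9/19.
6/19 < 9/19, so State A binds and δ* = 9/19.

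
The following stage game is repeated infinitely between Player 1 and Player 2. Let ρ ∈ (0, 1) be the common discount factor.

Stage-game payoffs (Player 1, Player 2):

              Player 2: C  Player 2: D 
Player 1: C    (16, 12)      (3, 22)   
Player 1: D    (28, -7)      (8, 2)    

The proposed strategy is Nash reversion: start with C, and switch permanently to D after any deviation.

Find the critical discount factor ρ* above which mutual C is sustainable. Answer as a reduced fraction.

Player 1: cooperation gives 16 each period; deviation gives 28 once then 8 forever.
  16/(1−ρ) ≥ 28 + 8ρ/(1−ρ) ⇒ ρ ≥ 12/20 = 3/5.
Player 2: cooperation gives 12 each period; deviation gives 22 once then 2 forever.
  ρ ≥ 10/20 = 1/2.
Both must hold, so the binding constraint is Player 1's: ρ ≥ 3/5.

3/5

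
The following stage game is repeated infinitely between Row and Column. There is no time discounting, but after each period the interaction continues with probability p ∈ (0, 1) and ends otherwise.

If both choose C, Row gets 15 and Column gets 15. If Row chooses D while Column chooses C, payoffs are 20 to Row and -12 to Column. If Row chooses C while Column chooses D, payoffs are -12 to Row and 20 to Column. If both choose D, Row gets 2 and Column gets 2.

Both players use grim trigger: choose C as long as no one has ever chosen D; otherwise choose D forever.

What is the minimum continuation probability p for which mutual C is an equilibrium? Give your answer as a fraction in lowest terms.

Expected cooperation value is 15 + p·15 + p²·15 + … = 15/(1−p); deviation gives 20 + p·2/(1−p).
15 ≥ 20(1−p) + 2p ⇒ 18p ≥ 5 ⇒ p ≥ 5/18.

5/18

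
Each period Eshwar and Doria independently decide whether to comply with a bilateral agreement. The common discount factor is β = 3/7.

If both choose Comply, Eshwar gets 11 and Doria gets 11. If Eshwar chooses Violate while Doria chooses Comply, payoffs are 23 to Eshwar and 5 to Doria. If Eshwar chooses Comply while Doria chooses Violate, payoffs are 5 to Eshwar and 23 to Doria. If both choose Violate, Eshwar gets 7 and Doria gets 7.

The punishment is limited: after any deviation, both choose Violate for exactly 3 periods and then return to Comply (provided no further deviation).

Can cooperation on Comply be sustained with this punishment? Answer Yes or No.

No

IC: β+…+β^3 ≥ (23−11)/(11−7) = 3.
At β = 3/7: partial sum = 0.6910 < 3.0000. Cooperation not sustainable.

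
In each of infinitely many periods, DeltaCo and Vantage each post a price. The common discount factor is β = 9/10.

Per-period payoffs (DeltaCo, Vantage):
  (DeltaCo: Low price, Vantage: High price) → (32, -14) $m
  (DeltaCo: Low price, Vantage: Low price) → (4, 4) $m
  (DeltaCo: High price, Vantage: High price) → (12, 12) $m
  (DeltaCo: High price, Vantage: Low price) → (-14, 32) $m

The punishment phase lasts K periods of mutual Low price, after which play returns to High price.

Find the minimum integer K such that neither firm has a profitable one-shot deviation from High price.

4

IC: β(1−β^K)/(1−β) ≥ (32−12)/(12−4) = 5/2.
With β = 9/10: need 1 − β^K ≥ 5/2·(1−9/10)/(9/10), i.e. β^K ≤ 0.7222.
Since (9/10)^3 = 0.7290 and (9/10)^4 = 0.6561, the smallest such K is 4.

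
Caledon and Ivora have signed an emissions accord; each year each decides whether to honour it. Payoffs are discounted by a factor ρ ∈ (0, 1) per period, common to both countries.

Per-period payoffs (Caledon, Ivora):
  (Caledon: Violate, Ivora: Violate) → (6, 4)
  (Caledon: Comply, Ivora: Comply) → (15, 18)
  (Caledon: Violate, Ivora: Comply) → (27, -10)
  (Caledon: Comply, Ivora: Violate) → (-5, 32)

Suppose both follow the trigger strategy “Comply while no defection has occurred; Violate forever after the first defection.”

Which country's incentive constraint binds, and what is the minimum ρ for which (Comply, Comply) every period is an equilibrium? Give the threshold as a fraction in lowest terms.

Caledon; ρ ≥ 4/7

Caledon's threshold: (27−15)/(27−6) = 4/7.
Ivora's threshold: (32−18)/(32−4) = 1/2.
4/7 > 1/2, so Caledon binds and ρ* = 4/7.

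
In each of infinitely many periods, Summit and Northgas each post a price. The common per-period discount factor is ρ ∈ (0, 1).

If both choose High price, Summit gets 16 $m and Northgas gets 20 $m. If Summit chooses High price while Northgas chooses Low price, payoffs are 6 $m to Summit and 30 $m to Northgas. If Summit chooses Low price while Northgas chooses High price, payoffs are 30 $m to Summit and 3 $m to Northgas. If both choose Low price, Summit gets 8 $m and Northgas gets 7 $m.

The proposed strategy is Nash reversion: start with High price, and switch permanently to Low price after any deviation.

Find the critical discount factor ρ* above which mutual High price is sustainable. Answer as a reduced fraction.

Summit's threshold: (30−16)/(30−8) = 7/11.
Northgas's threshold: (30−20)/(30−7) = 10/23.
7/11 > 10/23, so Summit binds and ρ* = 7/11.

7/11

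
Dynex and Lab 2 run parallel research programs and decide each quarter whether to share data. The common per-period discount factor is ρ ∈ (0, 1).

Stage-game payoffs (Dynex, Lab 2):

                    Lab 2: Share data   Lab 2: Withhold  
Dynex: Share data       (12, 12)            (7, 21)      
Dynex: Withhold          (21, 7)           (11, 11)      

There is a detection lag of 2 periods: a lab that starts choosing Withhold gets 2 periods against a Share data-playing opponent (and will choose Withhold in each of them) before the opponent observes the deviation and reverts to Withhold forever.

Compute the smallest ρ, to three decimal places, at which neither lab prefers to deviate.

Deviating for the 2 undetected periods gains 21−12 = 9 per period over cooperation, then loses 12−11 = 1 per period forever once punishment starts.
Gain: 9(1 + ρ + … + ρ^1); loss: 1·ρ^2/(1−ρ).
No profitable deviation ⇔ 9(1−ρ^2) ≤ 1·ρ^2, i.e. ρ^2 ≥ 9/(9+1) = 9/10.
Hence ρ ≥ (9/10)^(1/2) ≈ 0.949.

0.949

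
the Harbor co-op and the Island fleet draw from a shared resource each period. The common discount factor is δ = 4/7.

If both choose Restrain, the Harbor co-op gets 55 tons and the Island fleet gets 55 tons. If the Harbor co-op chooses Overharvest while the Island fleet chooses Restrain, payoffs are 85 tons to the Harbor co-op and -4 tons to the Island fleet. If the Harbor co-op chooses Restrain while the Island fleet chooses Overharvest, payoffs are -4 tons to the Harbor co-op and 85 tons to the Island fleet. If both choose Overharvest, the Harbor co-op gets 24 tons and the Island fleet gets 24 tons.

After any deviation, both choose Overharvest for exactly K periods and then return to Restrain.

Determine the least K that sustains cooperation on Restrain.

IC: δ(1−δ^K)/(1−δ) ≥ (85−55)/(55−24) = 30/31.
With δ = 4/7: need 1 − δ^K ≥ 30/31·(1−4/7)/(4/7), i.e. δ^K ≤ 0.2742.
Since (4/7)^2 = 0.3265 and (4/7)^3 = 0.1866, the smallest such K is 3.

3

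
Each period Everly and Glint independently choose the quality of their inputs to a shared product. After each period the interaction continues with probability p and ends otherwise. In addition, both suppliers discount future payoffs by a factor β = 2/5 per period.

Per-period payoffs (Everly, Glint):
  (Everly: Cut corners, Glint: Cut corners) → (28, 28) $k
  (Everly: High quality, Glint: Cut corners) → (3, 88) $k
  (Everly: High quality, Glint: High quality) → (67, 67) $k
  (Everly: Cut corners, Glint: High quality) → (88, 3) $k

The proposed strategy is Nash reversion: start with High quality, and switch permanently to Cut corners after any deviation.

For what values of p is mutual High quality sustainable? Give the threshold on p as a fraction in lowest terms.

7/8

With continuation probability p and discount β, the effective per-period discount factor is βp.
Grim-trigger IC: βp ≥ (88−67)/(88−28) = 7/20.
So p ≥ (7/20)/(2/5) = 7/8.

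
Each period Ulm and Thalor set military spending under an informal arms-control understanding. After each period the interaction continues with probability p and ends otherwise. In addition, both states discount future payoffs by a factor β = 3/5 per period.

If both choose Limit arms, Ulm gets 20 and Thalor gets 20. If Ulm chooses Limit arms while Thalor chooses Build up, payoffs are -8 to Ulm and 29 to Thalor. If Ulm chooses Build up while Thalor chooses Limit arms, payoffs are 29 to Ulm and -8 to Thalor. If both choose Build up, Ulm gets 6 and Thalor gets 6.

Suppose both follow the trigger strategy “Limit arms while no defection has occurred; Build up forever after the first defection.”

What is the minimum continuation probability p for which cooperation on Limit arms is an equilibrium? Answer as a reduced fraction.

Expected continuation weight on next period's payoff is β·p = 3/5·p, which plays the role of the discount factor.
Cooperation requires 3/5·p ≥ (29−20)/(29−6) = 9/23, hence p ≥ 15/23.

15/23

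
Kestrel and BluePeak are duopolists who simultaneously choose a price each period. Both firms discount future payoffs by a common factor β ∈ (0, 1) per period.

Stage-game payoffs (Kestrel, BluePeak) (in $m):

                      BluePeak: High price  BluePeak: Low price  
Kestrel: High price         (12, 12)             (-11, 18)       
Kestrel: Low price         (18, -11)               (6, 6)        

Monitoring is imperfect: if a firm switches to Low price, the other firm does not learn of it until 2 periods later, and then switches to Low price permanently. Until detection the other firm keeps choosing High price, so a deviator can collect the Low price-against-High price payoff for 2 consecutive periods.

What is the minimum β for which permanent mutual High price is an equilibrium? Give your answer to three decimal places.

0.707

Deviating for the 2 undetected periods gains 18−12 = 6 per period over cooperation, then loses 12−6 = 6 per period forever once punishment starts.
Gain: 6(1 + β + … + β^1); loss: 6·β^2/(1−β).
No profitable deviation ⇔ 6(1−β^2) ≤ 6·β^2, i.e. β^2 ≥ 6/(6+6) = 1/2.
Hence β ≥ (1/2)^(1/2) ≈ 0.707.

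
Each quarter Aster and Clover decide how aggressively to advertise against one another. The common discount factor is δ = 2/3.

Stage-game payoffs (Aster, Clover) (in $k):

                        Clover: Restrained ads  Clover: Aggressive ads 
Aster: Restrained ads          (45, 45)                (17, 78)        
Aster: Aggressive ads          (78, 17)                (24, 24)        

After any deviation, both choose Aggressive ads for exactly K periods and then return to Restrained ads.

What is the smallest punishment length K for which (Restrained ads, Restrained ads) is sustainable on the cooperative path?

4

No profitable deviation requires (45−24)(δ+…+δ^K) ≥ 78−45, i.e. δ+…+δ^K ≥ 11/7 ≈ 1.5714.
With δ = 2/3, the partial sums are K=1: 0.6667, K=2: 1.1111, K=3: 1.4074, K=4: 1.6049.
K = 4 is the first length at which the sum reaches 1.5714.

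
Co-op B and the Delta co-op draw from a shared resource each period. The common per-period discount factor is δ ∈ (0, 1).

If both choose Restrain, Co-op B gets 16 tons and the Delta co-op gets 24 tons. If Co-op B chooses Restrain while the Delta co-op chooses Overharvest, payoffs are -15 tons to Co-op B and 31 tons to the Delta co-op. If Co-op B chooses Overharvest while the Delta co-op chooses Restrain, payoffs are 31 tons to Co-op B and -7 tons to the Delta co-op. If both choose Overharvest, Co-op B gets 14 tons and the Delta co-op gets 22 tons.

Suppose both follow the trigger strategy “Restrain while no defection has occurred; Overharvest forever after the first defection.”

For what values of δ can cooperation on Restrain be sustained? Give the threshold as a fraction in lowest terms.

15/17

Co-op B's threshold: (31−16)/(31−14) = 15/17.
the Delta co-op's threshold: (31−24)/(31−22) = 7/9.
15/17 > 7/9, so Co-op B binds and δ* = 15/17.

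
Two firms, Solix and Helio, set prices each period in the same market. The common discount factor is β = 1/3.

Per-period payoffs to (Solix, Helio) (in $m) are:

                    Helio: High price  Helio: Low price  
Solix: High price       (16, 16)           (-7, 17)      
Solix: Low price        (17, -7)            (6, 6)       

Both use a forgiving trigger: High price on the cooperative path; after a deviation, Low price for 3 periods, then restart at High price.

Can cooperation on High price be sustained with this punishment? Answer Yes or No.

Yes

IC: β+…+β^3 ≥ (17−16)/(16−6) = 1/10.
At β = 1/3: partial sum = 0.4815 ≥ 0.1000. Cooperation sustainable.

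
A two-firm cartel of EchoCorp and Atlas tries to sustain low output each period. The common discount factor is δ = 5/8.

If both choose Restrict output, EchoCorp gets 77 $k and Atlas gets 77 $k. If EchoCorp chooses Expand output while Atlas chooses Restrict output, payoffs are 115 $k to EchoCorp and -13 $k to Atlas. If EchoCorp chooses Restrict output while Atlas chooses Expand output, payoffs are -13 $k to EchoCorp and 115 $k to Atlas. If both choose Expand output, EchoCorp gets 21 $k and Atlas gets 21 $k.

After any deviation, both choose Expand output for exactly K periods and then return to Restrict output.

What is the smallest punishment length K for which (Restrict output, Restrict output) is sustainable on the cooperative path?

2

IC: δ(1−δ^K)/(1−δ) ≥ (115−77)/(77−21) = 19/28.
With δ = 5/8: need 1 − δ^K ≥ 19/28·(1−5/8)/(5/8), i.e. δ^K ≤ 0.5929.
Since (5/8)^1 = 0.6250 and (5/8)^2 = 0.3906, the smallest such K is 2.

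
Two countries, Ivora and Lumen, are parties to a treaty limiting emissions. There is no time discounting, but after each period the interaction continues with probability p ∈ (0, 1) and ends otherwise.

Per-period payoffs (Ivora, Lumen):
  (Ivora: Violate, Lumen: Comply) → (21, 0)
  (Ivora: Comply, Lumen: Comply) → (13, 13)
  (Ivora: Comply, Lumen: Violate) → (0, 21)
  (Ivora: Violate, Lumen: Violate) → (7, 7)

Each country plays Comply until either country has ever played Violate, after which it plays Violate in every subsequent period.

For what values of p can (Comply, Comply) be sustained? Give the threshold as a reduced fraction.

Expected cooperation value is 13 + p·13 + p²·13 + … = 13/(1−p); deviation gives 21 + p·7/(1−p).
13 ≥ 21(1−p) + 7p ⇒ 14p ≥ 8 ⇒ p ≥ 8/14 = 4/7.

4/7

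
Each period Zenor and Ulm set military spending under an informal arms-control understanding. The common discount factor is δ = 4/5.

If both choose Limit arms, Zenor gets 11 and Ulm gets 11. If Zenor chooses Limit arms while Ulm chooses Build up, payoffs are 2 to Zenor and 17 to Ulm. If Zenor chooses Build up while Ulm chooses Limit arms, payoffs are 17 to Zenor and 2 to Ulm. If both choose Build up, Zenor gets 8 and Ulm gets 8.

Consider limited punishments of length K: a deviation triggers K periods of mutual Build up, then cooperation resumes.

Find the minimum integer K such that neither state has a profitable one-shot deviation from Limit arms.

4

Need Σ_{k=1}^{K} δ^k ≥ (17−11)/(11−8) = 2.0000 at δ = 4/5.
At K = 3 the sum is 1.9520 < 2.0000; at K = 4 it is 2.3616 ≥ 2.0000.
So the minimum punishment length is K = 4.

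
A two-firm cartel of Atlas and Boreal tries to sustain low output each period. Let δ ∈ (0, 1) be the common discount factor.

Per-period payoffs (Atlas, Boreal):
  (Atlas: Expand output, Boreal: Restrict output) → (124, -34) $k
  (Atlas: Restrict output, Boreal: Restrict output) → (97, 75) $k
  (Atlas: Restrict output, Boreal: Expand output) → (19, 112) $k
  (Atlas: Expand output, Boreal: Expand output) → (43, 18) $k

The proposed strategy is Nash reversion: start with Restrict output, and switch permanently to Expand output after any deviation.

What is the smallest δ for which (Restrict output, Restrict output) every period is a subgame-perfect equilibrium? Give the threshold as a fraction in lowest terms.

Atlas: cooperation gives 97 each period; deviation gives 124 once then 43 forever.
  97/(1−δ) ≥ 124 + 43δ/(1−δ) ⇒ δ ≥ 27/81 = 1/3.
Boreal: cooperation gives 75 each period; deviation gives 112 once then 18 forever.
  δ ≥ 37/94.
Both must hold, so the binding constraint is Boreal's: δ ≥ 37/94.

37/94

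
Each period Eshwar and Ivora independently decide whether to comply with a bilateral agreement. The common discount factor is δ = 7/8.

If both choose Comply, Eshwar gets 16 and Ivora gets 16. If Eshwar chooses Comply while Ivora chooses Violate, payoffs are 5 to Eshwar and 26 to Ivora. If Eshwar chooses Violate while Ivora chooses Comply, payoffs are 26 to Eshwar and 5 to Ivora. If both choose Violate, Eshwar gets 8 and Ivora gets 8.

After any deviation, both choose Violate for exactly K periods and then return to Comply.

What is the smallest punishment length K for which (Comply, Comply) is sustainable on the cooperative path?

2

IC: δ(1−δ^K)/(1−δ) ≥ (26−16)/(16−8) = 5/4.
With δ = 7/8: need 1 − δ^K ≥ 5/4·(1−7/8)/(7/8), i.e. δ^K ≤ 0.8214.
Since (7/8)^1 = 0.8750 and (7/8)^2 = 0.7656, the smallest such K is 2.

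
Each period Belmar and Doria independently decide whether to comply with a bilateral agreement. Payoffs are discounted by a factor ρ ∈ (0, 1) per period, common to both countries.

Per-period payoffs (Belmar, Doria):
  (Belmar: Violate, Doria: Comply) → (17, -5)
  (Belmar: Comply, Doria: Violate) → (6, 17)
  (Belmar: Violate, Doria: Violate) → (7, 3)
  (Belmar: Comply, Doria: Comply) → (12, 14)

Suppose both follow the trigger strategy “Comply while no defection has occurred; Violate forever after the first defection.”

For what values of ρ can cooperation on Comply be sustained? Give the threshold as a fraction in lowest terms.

1/2

Belmar: cooperation gives 12 each period; deviation gives 17 once then 7 forever.
  12/(1−ρ) ≥ 17 + 7ρ/(1−ρ) ⇒ ρ ≥ 5/10 = 1/2.
Doria: cooperation gives 14 each period; deviation gives 17 once then 3 forever.
  ρ ≥ 3/14.
Both must hold, so the binding constraint is Belmar's: ρ ≥ 1/2.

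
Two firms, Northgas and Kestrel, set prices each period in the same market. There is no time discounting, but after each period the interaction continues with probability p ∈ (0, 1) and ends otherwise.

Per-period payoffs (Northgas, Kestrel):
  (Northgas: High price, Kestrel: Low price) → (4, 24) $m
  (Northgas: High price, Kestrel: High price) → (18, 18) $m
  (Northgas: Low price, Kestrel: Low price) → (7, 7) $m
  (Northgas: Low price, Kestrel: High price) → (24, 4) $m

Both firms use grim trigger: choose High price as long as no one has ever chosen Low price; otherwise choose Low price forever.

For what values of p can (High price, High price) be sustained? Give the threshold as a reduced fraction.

6/17

Expected cooperation value is 18 + p·18 + p²·18 + … = 18/(1−p); deviation gives 24 + p·7/(1−p).
18 ≥ 24(1−p) + 7p ⇒ 17p ≥ 6 ⇒ p ≥ 6/17.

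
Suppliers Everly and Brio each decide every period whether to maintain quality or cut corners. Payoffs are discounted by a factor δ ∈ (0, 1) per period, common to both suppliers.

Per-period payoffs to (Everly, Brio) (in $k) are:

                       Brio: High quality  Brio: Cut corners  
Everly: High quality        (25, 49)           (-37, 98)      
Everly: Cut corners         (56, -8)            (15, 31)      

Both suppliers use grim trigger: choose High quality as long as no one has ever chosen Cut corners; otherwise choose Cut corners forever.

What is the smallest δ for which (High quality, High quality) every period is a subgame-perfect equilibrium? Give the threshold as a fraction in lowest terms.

Everly: cooperation gives 25 each period; deviation gives 56 once then 15 forever.
  25/(1−δ) ≥ 56 + 15δ/(1−δ) ⇒ δ ≥ 31/41.
Brio: cooperation gives 49 each period; deviation gives 98 once then 31 forever.
  δ ≥ 49/67.
Both must hold, so the binding constraint is Everly's: δ ≥ 31/41.

31/41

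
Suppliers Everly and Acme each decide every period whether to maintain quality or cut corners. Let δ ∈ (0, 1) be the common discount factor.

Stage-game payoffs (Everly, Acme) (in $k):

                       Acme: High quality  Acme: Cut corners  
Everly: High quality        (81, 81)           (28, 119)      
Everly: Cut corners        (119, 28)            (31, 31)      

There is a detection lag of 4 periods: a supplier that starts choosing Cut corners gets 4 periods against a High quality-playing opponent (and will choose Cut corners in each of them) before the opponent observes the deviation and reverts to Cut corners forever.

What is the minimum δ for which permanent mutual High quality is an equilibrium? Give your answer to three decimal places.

0.811

A deviator earns 119 for 4 periods, then 31 forever; cooperating earns 81 forever. Multiplying the IC by (1−δ):
81 ≥ 119(1−δ^4) + 31δ^4, so 88·δ^4 ≥ 38 and δ^4 ≥ 19/44.
δ ≥ (19/44)^(1/4) ≈ 0.811.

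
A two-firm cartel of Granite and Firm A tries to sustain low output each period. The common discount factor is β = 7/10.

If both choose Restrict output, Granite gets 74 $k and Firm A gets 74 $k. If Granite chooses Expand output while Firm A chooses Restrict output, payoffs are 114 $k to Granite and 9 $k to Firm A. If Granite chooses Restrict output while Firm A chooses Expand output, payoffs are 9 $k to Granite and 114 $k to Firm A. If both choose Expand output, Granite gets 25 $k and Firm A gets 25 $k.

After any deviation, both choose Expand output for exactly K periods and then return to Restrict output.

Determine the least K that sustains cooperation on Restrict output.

Need Σ_{k=1}^{K} β^k ≥ (114−74)/(74−25) = 0.8163 at β = 7/10.
At K = 1 the sum is 0.7000 < 0.8163; at K = 2 it is 1.1900 ≥ 0.8163.
So the minimum punishment length is K = 2.

2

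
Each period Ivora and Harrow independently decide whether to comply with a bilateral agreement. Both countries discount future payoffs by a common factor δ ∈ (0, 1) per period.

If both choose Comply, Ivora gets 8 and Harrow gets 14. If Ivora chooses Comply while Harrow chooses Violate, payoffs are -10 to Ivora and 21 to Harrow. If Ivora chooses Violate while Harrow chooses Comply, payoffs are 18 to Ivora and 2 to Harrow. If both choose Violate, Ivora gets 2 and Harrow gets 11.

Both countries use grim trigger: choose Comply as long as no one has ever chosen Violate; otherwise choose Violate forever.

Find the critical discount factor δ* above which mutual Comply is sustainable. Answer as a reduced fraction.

7/10

For Ivora: deviation gain 18−8 = 10, per-period punishment loss 8−2 = 6. IC gives δ ≥ 10/16 = 5/8.
For Harrow: gain 7, loss 3 per period, so δ ≥ 7/10.
The tighter constraint is Harrow's, so cooperation needs δ ≥ 7/10.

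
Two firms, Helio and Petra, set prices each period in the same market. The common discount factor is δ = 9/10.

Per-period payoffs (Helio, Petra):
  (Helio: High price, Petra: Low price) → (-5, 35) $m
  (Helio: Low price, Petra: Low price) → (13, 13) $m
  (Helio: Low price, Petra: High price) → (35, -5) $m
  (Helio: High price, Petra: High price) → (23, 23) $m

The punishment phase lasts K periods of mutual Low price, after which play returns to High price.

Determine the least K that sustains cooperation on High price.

2

No profitable deviation requires (23−13)(δ+…+δ^K) ≥ 35−23, i.e. δ+…+δ^K ≥ 6/5 ≈ 1.2000.
With δ = 9/10, the partial sums are K=1: 0.9000, K=2: 1.7100.
K = 2 is the first length at which the sum reaches 1.2000.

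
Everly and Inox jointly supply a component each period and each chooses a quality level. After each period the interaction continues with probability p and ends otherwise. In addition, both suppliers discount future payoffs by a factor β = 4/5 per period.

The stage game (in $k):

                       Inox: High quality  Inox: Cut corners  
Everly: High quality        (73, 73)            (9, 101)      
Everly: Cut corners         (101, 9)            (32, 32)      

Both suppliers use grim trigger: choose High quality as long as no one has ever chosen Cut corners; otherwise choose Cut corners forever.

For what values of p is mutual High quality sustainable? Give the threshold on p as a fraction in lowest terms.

Expected continuation weight on next period's payoff is β·p = 4/5·p, which plays the role of the discount factor.
Cooperation requires 4/5·p ≥ (101−73)/(101−32) = 28/69, hence p ≥ 35/69.

35/69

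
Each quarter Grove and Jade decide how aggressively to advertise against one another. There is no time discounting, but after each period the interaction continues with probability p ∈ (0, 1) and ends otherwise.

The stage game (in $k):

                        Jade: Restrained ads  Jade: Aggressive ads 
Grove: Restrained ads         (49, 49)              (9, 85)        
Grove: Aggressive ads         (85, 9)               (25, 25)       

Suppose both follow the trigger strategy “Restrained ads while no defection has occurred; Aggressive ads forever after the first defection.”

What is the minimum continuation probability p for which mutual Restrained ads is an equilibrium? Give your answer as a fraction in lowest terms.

3/5

Expected cooperation value is 49 + p·49 + p²·49 + … = 49/(1−p); deviation gives 85 + p·25/(1−p).
49 ≥ 85(1−p) + 25p ⇒ 60p ≥ 36 ⇒ p ≥ 36/60 = 3/5.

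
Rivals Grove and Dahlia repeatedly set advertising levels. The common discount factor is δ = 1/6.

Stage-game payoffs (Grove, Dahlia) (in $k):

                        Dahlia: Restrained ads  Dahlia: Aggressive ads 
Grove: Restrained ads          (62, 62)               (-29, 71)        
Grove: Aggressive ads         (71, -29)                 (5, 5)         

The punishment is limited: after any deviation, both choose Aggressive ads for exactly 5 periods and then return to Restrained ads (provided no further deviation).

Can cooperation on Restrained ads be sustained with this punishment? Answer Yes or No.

A one-shot deviation gives 71 now, then 5 for 5 periods, then back to 62.
Gain from deviating: (71−62) today; loss: (62−5) in each of the next 5 periods.
No-deviation condition: (62−5)(δ+…+δ^5) ≥ 71−62, i.e. δ+…+δ^5 ≥ 3/19.
At δ = 1/6: δ+…+δ^5 = 0.2000 ≥ 0.1579.
So cooperation is sustainable.

Yes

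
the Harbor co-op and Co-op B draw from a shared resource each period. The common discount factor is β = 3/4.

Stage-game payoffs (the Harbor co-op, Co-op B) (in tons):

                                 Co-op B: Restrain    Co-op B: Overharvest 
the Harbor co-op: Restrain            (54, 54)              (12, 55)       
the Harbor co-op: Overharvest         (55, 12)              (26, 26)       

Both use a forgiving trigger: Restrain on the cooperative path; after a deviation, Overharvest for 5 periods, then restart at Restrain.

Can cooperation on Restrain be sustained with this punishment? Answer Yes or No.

Yes

Comparing payoff streams over the 6 periods until play realigns: cooperate → 54(1+β+…+β^5); deviate → 55 + 26(β+…+β^5).
Cooperation is sustained iff (54−26)(β+…+β^5) ≥ 55−54.
β+…+β^5 = 3/4·(1−(3/4)^5)/(1−3/4) = 2.2881, and (55−54)/(54−26) = 0.0357.
2.2881 ≥ 0.0357, so cooperation is sustainable.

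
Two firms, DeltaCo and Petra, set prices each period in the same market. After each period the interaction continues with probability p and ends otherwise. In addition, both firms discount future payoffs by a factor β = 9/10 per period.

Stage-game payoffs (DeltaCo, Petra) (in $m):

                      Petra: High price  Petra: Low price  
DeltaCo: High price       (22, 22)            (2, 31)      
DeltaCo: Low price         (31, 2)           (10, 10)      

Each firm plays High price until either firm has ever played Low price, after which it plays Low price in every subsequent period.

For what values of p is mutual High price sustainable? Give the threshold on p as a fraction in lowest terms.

10/21

Expected continuation weight on next period's payoff is β·p = 9/10·p, which plays the role of the discount factor.
Cooperation requires 9/10·p ≥ (31−22)/(31−10) = 3/7, hence p ≥ 10/21.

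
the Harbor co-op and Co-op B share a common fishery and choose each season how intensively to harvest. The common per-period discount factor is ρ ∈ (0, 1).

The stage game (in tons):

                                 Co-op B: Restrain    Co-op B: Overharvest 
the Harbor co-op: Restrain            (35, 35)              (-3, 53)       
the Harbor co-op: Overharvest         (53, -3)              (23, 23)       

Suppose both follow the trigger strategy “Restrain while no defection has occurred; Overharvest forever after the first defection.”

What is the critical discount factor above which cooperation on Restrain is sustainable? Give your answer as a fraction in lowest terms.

One-period gain from deviating is 53 − 35 = 18. The loss is 35 − 23 = 12 in every subsequent period, with present value 12·ρ/(1−ρ).
Deviation is unprofitable when 12·ρ/(1−ρ) ≥ 18, i.e. ρ/(1−ρ) ≥ 3/2.
Equivalently ρ ≥ 18/(18+12) = 3/5.

3/5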